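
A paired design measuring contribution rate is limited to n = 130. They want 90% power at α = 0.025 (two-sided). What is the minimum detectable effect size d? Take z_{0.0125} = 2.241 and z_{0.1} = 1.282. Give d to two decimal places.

For a single sample (or paired design) of n = 130: d_min = (z_{α/2} + z_β)/√n.
z-sum = 2.241 + 1.282 = 3.523.
d_min = 3.523 / √130 = 3.523 / 11.402 = 0.309.

d_min ≈ 0.31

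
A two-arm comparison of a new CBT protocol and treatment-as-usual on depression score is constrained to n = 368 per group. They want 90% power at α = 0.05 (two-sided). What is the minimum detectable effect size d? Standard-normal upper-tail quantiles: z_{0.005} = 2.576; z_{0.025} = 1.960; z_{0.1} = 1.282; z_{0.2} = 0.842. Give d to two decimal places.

d_min ≈ 0.24

For two independent groups of n = 368 each: d_min = (z_{α/2} + z_β)·√(2/n).
z-sum = 1.960 + 1.282 = 3.242.
d_min = 3.242 × √(2/368) = 3.242 × 0.0737 = 0.239.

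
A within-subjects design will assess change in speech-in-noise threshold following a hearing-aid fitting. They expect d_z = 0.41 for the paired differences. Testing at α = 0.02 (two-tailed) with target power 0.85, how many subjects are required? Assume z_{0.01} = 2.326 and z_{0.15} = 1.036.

n = 68 pairs

For a paired (one-sample on differences) test: n = ((z_{α/2} + z_β) / d)².
z_{α/2} + z_β = 2.326 + 1.036 = 3.362.
n = (3.362 / 0.41)² = 8.200² = 67.24.
Round up.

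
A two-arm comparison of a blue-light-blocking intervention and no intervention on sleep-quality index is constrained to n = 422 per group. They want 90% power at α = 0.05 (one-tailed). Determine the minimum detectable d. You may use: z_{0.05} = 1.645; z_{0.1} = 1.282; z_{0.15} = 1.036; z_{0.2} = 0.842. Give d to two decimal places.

For two independent groups of n = 422 each: d_min = (z_{α} + z_β)·√(2/n).
z-sum = 1.645 + 1.282 = 2.927.
d_min = 2.927 × √(2/422) = 2.927 × 0.0688 = 0.202.

d_min ≈ 0.20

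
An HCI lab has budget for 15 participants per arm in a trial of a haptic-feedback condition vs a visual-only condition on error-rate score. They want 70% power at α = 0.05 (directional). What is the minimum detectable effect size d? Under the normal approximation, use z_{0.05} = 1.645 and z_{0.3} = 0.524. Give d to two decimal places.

d_min ≈ 0.79

For two independent groups of n = 15 each: d_min = (z_{α} + z_β)·√(2/n).
z-sum = 1.645 + 0.524 = 2.169.
d_min = 2.169 × √(2/15) = 2.169 × 0.3651 = 0.792.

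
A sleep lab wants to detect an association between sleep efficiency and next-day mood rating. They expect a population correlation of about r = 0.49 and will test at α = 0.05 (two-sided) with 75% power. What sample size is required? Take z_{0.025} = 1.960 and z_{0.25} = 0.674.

Fisher's z: C = ½·ln((1+r)/(1−r)) = ½·ln(2.9216) = 0.5361.
n = ((z_{α/2} + z_β)/C)² + 3.
(1.960 + 0.674) / 0.5361 = 2.634 / 0.5361 = 4.913.
n = 4.913² + 3 = 24.14 + 3 = 27.1.
Round up.

n = 28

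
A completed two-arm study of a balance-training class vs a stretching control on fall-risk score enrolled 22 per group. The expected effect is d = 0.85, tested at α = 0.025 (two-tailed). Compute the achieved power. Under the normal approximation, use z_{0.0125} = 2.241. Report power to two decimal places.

For two equal groups, power = Φ(d·√(n/2) − z_{α/2}).
d·√(n/2) = 0.85 × √(22/2) = 0.85 × 3.317 = 2.819.
z_β = 2.819 − 2.241 = 0.578.
Power = Φ(0.578) = 0.718.

power ≈ 0.72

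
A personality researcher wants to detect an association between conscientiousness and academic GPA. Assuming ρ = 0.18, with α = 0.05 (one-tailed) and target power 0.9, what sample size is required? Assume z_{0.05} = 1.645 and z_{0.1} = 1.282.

n = 262

Fisher's z: C = ½·ln((1+r)/(1−r)) = ½·ln(1.4390) = 0.1820.
n = ((z_{α} + z_β)/C)² + 3.
(1.645 + 1.282) / 0.1820 = 2.927 / 0.1820 = 16.082.
n = 16.082² + 3 = 258.64 + 3 = 261.6.
Round up.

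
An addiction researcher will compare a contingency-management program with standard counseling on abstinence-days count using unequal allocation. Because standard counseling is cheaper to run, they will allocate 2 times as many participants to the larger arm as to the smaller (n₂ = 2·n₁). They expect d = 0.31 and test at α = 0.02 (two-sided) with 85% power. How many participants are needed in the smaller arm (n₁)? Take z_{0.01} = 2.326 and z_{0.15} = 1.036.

With allocation ratio k = n₂/n₁ = 2, Var(x̄₁−x̄₂) = σ²(1/n₁ + 1/(k·n₁)) = σ²·(k+1)/(k·n₁).
So n₁ = (1 + 1/k)·((z_{α/2} + z_β)/d)² = 1.500 × (3.362/0.31)².
n₁ = 1.500 × 117.62 = 176.4.
Round up: n₁ = 177, giving n₂ = 2 × 177 = 354.

n₁ = 177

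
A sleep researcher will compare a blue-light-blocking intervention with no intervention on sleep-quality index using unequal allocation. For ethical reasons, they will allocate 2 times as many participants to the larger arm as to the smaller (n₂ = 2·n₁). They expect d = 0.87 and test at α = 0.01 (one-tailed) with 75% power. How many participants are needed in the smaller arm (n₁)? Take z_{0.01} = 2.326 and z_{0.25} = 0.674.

With allocation ratio k = n₂/n₁ = 2, Var(x̄₁−x̄₂) = σ²(1/n₁ + 1/(k·n₁)) = σ²·(k+1)/(k·n₁).
So n₁ = (1 + 1/k)·((z_{α} + z_β)/d)² = 1.500 × (3.000/0.87)².
n₁ = 1.500 × 11.89 = 17.8.
Round up: n₁ = 18, giving n₂ = 2 × 18 = 36.

n₁ = 18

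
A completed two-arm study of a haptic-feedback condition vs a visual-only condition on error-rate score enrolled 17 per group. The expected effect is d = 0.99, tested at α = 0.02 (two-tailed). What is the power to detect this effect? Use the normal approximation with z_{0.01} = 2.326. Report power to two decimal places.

For two equal groups, power = Φ(d·√(n/2) − z_{α/2}).
d·√(n/2) = 0.99 × √(17/2) = 0.99 × 2.915 = 2.886.
z_β = 2.886 − 2.326 = 0.560.
Power = Φ(0.560) = 0.712.

power ≈ 0.71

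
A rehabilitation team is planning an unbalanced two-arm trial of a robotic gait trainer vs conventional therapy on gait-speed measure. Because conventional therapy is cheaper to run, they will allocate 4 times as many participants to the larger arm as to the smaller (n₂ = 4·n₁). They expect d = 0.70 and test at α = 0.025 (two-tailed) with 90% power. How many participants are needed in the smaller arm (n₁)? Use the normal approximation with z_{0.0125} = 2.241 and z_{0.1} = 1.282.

With allocation ratio k = n₂/n₁ = 4, Var(x̄₁−x̄₂) = σ²(1/n₁ + 1/(k·n₁)) = σ²·(k+1)/(k·n₁).
So n₁ = (1 + 1/k)·((z_{α/2} + z_β)/d)² = 1.250 × (3.523/0.70)².
n₁ = 1.250 × 25.33 = 31.7.
Round up: n₁ = 32, giving n₂ = 4 × 32 = 128.

n₁ = 32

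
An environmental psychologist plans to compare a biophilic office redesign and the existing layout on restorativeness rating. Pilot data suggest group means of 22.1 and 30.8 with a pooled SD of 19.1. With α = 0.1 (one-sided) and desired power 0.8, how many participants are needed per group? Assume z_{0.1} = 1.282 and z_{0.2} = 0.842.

n = 44 per group

Cohen's d = |M₁ − M₂| / SD_pooled = |22.1 − 30.8| / 19.1 = 8.7 / 19.1 = 0.455.
For two independent groups with equal n: n = 2·((z_{α} + z_β) / d)².
z_{α} + z_β = 1.282 + 0.842 = 2.124.
n = 2 × (2.124 / 0.455)² = 2 × 4.668² = 2 × 21.79 = 43.6.
Round up to the next whole participant.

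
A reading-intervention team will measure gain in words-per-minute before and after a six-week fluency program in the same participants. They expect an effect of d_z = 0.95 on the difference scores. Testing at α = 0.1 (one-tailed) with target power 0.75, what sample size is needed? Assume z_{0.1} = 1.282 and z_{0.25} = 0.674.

For a paired (one-sample on differences) test: n = ((z_{α} + z_β) / d)².
z_{α} + z_β = 1.282 + 0.674 = 1.956.
n = (1.956 / 0.95)² = 2.059² = 4.24.
Round up.

n = 5 pairs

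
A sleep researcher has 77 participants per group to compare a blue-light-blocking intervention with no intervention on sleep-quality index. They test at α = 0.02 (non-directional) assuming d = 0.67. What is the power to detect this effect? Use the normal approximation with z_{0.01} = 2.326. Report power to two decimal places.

power ≈ 0.97

For two equal groups, power = Φ(d·√(n/2) − z_{α/2}).
d·√(n/2) = 0.67 × √(77/2) = 0.67 × 6.205 = 4.157.
z_β = 4.157 − 2.326 = 1.831.
Power = Φ(1.831) = 0.966.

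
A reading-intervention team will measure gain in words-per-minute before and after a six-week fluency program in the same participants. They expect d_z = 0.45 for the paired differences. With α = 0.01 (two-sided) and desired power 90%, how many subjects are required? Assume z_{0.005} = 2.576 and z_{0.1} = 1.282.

For a paired (one-sample on differences) test: n = ((z_{α/2} + z_β) / d)².
z_{α/2} + z_β = 2.576 + 1.282 = 3.858.
n = (3.858 / 0.45)² = 8.573² = 73.50.
Round up.

n = 74 pairs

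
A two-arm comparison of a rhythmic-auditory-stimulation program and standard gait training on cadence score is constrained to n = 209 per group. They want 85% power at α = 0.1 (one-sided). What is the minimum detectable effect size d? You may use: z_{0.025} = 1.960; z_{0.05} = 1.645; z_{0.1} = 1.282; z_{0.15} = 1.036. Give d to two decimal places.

d_min ≈ 0.23

For two independent groups of n = 209 each: d_min = (z_{α} + z_β)·√(2/n).
z-sum = 1.282 + 1.036 = 2.318.
d_min = 2.318 × √(2/209) = 2.318 × 0.0978 = 0.227.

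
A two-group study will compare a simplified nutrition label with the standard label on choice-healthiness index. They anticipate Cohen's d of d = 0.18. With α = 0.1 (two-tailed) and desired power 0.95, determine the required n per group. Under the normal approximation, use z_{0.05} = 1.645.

For two independent groups with equal n: n = 2·((z_{α/2} + z_β) / d)².
z_{α/2} + z_β = 1.645 + 1.645 = 3.290.
n = 2 × (3.290 / 0.18)² = 2 × 18.278² = 2 × 334.08 = 668.2.
Round up to the next whole participant.

n = 669 per group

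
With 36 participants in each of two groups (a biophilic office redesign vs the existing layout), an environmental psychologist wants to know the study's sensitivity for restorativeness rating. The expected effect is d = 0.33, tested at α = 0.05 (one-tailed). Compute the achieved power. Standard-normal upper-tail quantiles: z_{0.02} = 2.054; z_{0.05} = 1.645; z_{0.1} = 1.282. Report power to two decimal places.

For two equal groups, power = Φ(d·√(n/2) − z_{α}).
d·√(n/2) = 0.33 × √(36/2) = 0.33 × 4.243 = 1.400.
z_β = 1.400 − 1.645 = -0.245.
Power = Φ(-0.245) = 0.403.

power ≈ 0.40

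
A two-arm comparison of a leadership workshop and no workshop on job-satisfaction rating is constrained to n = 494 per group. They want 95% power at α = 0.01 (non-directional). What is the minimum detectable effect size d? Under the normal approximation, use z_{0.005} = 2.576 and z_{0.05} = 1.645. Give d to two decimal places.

d_min ≈ 0.27

For two independent groups of n = 494 each: d_min = (z_{α/2} + z_β)·√(2/n).
z-sum = 2.576 + 1.645 = 4.221.
d_min = 4.221 × √(2/494) = 4.221 × 0.0636 = 0.269.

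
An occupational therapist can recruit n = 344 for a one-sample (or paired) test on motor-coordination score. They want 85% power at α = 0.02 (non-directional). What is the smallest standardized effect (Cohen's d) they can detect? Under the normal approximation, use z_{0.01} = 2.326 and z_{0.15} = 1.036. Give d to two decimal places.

d_min ≈ 0.18

For a single sample (or paired design) of n = 344: d_min = (z_{α/2} + z_β)/√n.
z-sum = 2.326 + 1.036 = 3.362.
d_min = 3.362 / √344 = 3.362 / 18.547 = 0.181.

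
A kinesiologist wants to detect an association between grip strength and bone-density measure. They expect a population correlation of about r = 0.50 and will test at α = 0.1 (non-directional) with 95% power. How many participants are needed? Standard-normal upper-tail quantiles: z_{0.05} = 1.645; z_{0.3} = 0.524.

Fisher's z: C = ½·ln((1+r)/(1−r)) = ½·ln(3.0000) = 0.5493.
n = ((z_{α/2} + z_β)/C)² + 3.
(1.645 + 1.645) / 0.5493 = 3.290 / 0.5493 = 5.989.
n = 5.989² + 3 = 35.87 + 3 = 38.9.
Round up.

n = 39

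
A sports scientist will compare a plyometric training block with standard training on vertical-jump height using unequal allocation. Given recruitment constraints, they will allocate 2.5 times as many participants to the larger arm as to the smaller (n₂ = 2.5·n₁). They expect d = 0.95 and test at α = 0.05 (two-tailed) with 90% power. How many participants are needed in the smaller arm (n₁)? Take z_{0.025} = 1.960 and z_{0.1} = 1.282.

n₁ = 17

With allocation ratio k = n₂/n₁ = 2.5, Var(x̄₁−x̄₂) = σ²(1/n₁ + 1/(k·n₁)) = σ²·(k+1)/(k·n₁).
So n₁ = (1 + 1/k)·((z_{α/2} + z_β)/d)² = 1.400 × (3.242/0.95)².
n₁ = 1.400 × 11.65 = 16.3.
Round up: n₁ = 17, giving n₂ = ⌈2.5 × 17⌉ = ⌈42.5⌉ = 43.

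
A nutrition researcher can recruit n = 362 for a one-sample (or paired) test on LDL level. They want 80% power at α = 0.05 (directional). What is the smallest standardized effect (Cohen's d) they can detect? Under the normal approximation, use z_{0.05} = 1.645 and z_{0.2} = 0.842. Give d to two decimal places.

d_min ≈ 0.13

For a single sample (or paired design) of n = 362: d_min = (z_{α} + z_β)/√n.
z-sum = 1.645 + 0.842 = 2.487.
d_min = 2.487 / √362 = 2.487 / 19.026 = 0.131.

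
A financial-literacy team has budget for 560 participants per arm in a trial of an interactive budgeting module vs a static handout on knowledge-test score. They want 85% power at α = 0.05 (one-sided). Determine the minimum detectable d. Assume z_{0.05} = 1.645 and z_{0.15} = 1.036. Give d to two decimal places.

For two independent groups of n = 560 each: d_min = (z_{α} + z_β)·√(2/n).
z-sum = 1.645 + 1.036 = 2.681.
d_min = 2.681 × √(2/560) = 2.681 × 0.0598 = 0.160.

d_min ≈ 0.16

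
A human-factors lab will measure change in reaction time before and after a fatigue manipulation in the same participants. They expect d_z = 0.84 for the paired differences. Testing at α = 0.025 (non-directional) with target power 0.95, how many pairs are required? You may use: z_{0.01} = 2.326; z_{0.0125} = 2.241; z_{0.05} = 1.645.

For a paired (one-sample on differences) test: n = ((z_{α/2} + z_β) / d)².
z_{α/2} + z_β = 2.241 + 1.645 = 3.886.
n = (3.886 / 0.84)² = 4.626² = 21.40.
Round up.

n = 22 pairs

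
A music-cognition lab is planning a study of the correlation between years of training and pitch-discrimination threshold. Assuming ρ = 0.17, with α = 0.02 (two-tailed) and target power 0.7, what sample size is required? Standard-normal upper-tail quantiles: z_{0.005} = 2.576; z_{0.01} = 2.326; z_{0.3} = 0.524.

Fisher's z: C = ½·ln((1+r)/(1−r)) = ½·ln(1.4096) = 0.1717.
n = ((z_{α/2} + z_β)/C)² + 3.
(2.326 + 0.524) / 0.1717 = 2.850 / 0.1717 = 16.599.
n = 16.599² + 3 = 275.52 + 3 = 278.5.
Round up.

n = 279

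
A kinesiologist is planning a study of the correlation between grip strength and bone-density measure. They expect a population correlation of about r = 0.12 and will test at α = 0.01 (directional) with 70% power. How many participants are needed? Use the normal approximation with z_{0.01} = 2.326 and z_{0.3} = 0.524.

Fisher's z: C = ½·ln((1+r)/(1−r)) = ½·ln(1.2727) = 0.1206.
n = ((z_{α} + z_β)/C)² + 3.
(2.326 + 0.524) / 0.1206 = 2.850 / 0.1206 = 23.632.
n = 23.632² + 3 = 558.46 + 3 = 561.5.
Round up.

n = 562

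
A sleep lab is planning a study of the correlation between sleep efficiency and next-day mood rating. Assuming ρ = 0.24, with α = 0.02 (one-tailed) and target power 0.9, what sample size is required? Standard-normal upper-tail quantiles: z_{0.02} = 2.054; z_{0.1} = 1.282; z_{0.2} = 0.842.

n = 189

Fisher's z: C = ½·ln((1+r)/(1−r)) = ½·ln(1.6316) = 0.2448.
n = ((z_{α} + z_β)/C)² + 3.
(2.054 + 1.282) / 0.2448 = 3.336 / 0.2448 = 13.627.
n = 13.627² + 3 = 185.71 + 3 = 188.7.
Round up.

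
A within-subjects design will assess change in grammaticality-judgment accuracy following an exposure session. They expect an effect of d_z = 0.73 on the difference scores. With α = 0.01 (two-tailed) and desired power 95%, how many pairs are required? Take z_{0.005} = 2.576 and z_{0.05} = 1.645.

For a paired (one-sample on differences) test: n = ((z_{α/2} + z_β) / d)².
z_{α/2} + z_β = 2.576 + 1.645 = 4.221.
n = (4.221 / 0.73)² = 5.782² = 33.43.
Round up.

n = 34 pairs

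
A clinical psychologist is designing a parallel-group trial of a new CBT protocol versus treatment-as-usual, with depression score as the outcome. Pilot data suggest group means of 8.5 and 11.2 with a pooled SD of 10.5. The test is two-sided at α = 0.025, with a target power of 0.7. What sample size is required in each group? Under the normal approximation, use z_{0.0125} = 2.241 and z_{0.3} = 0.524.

Cohen's d = |M₁ − M₂| / SD_pooled = |8.5 − 11.2| / 10.5 = 2.7 / 10.5 = 0.257.
For two independent groups with equal n: n = 2·((z_{α/2} + z_β) / d)².
z_{α/2} + z_β = 2.241 + 0.524 = 2.765.
n = 2 × (2.765 / 0.257)² = 2 × 10.759² = 2 × 115.75 = 231.5.
Round up to the next whole participant.

n = 232 per group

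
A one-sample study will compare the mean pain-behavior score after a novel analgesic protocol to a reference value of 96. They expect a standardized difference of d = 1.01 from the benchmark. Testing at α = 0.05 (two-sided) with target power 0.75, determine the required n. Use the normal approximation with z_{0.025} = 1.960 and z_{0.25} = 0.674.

n = 7

For a one-sample test: n = ((z_{α/2} + z_β) / d)².
z_{α/2} + z_β = 1.960 + 0.674 = 2.634.
n = (2.634 / 1.01)² = 2.608² = 6.80.
Round up.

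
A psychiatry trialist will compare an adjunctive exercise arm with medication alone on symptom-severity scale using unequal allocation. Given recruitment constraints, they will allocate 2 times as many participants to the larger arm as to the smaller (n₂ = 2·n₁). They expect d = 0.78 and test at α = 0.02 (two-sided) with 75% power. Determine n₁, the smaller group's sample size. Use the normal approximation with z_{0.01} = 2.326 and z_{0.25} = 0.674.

With allocation ratio k = n₂/n₁ = 2, Var(x̄₁−x̄₂) = σ²(1/n₁ + 1/(k·n₁)) = σ²·(k+1)/(k·n₁).
So n₁ = (1 + 1/k)·((z_{α/2} + z_β)/d)² = 1.500 × (3.000/0.78)².
n₁ = 1.500 × 14.79 = 22.2.
Round up: n₁ = 23, giving n₂ = 2 × 23 = 46.

n₁ = 23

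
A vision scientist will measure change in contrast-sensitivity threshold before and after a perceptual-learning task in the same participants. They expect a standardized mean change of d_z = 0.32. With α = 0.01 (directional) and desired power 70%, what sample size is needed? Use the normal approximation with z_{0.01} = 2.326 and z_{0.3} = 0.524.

For a paired (one-sample on differences) test: n = ((z_{α} + z_β) / d)².
z_{α} + z_β = 2.326 + 0.524 = 2.850.
n = (2.850 / 0.32)² = 8.906² = 79.32.
Round up.

n = 80 pairs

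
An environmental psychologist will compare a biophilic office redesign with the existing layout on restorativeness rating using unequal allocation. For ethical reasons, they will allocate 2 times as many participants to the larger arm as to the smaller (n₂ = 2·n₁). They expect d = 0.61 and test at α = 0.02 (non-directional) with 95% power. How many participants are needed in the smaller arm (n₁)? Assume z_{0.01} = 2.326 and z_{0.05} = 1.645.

n₁ = 64

With allocation ratio k = n₂/n₁ = 2, Var(x̄₁−x̄₂) = σ²(1/n₁ + 1/(k·n₁)) = σ²·(k+1)/(k·n₁).
So n₁ = (1 + 1/k)·((z_{α/2} + z_β)/d)² = 1.500 × (3.971/0.61)².
n₁ = 1.500 × 42.38 = 63.6.
Round up: n₁ = 64, giving n₂ = 2 × 64 = 128.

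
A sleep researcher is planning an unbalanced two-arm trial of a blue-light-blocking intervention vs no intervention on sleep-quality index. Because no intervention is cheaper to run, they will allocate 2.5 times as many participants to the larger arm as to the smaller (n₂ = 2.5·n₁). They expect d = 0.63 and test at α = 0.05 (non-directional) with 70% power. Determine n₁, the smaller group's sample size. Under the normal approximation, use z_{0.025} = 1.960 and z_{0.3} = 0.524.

With allocation ratio k = n₂/n₁ = 2.5, Var(x̄₁−x̄₂) = σ²(1/n₁ + 1/(k·n₁)) = σ²·(k+1)/(k·n₁).
So n₁ = (1 + 1/k)·((z_{α/2} + z_β)/d)² = 1.400 × (2.484/0.63)².
n₁ = 1.400 × 15.55 = 21.8.
Round up: n₁ = 22, giving n₂ = 2.5 × 22 = 55.

n₁ = 22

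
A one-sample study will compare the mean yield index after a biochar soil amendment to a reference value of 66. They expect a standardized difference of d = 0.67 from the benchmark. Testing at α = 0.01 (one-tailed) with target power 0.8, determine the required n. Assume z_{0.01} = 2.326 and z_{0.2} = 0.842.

n = 23

For a one-sample test: n = ((z_{α} + z_β) / d)².
z_{α} + z_β = 2.326 + 0.842 = 3.168.
n = (3.168 / 0.67)² = 4.728² = 22.36.
Round up.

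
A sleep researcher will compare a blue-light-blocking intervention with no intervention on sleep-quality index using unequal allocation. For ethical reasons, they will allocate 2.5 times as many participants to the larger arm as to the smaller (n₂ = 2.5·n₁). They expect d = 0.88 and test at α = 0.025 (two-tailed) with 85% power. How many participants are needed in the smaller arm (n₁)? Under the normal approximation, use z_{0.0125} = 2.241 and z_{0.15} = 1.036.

With allocation ratio k = n₂/n₁ = 2.5, Var(x̄₁−x̄₂) = σ²(1/n₁ + 1/(k·n₁)) = σ²·(k+1)/(k·n₁).
So n₁ = (1 + 1/k)·((z_{α/2} + z_β)/d)² = 1.400 × (3.277/0.88)².
n₁ = 1.400 × 13.87 = 19.4.
Round up: n₁ = 20, giving n₂ = 2.5 × 20 = 50.

n₁ = 20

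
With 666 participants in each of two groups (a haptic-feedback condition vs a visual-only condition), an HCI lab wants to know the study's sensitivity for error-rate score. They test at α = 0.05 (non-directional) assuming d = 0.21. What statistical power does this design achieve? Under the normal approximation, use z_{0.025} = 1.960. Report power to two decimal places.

power ≈ 0.97

For two equal groups, power = Φ(d·√(n/2) − z_{α/2}).
d·√(n/2) = 0.21 × √(666/2) = 0.21 × 18.248 = 3.832.
z_β = 3.832 − 1.960 = 1.872.
Power = Φ(1.872) = 0.969.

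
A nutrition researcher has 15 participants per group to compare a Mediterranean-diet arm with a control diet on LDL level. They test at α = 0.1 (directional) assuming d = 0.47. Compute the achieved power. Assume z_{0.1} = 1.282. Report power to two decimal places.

power ≈ 0.50

For two equal groups, power = Φ(d·√(n/2) − z_{α}).
d·√(n/2) = 0.47 × √(15/2) = 0.47 × 2.739 = 1.287.
z_β = 1.287 − 1.282 = 0.005.
Power = Φ(0.005) = 0.502.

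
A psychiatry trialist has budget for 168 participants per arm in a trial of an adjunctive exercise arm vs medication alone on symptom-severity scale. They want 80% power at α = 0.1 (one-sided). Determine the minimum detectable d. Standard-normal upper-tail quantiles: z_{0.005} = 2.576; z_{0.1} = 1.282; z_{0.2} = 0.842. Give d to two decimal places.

For two independent groups of n = 168 each: d_min = (z_{α} + z_β)·√(2/n).
z-sum = 1.282 + 0.842 = 2.124.
d_min = 2.124 × √(2/168) = 2.124 × 0.1091 = 0.232.

d_min ≈ 0.23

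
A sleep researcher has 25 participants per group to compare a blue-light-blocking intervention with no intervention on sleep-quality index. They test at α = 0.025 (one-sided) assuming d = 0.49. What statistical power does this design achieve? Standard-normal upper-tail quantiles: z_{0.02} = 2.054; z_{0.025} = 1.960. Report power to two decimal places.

For two equal groups, power = Φ(d·√(n/2) − z_{α}).
d·√(n/2) = 0.49 × √(25/2) = 0.49 × 3.536 = 1.732.
z_β = 1.732 − 1.960 = -0.228.
Power = Φ(-0.228) = 0.410.

power ≈ 0.41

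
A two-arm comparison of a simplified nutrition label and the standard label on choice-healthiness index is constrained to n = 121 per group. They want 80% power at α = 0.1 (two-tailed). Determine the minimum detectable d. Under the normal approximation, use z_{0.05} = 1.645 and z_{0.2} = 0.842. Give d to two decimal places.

For two independent groups of n = 121 each: d_min = (z_{α/2} + z_β)·√(2/n).
z-sum = 1.645 + 0.842 = 2.487.
d_min = 2.487 × √(2/121) = 2.487 × 0.1286 = 0.320.

d_min ≈ 0.32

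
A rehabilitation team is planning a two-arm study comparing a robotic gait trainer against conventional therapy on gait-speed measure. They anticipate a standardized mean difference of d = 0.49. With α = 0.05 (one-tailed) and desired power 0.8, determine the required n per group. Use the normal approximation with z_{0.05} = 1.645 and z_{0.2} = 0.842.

n = 52 per group

For two independent groups with equal n: n = 2·((z_{α} + z_β) / d)².
z_{α} + z_β = 1.645 + 0.842 = 2.487.
n = 2 × (2.487 / 0.49)² = 2 × 5.076² = 2 × 25.76 = 51.5.
Round up to the next whole participant.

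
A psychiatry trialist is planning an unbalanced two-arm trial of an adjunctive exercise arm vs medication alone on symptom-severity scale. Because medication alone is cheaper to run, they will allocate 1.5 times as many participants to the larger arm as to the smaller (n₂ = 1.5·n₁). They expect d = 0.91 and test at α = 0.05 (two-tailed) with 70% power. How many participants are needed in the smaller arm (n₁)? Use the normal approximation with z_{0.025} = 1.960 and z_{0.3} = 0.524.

n₁ = 13

With allocation ratio k = n₂/n₁ = 1.5, Var(x̄₁−x̄₂) = σ²(1/n₁ + 1/(k·n₁)) = σ²·(k+1)/(k·n₁).
So n₁ = (1 + 1/k)·((z_{α/2} + z_β)/d)² = 1.667 × (2.484/0.91)².
n₁ = 1.667 × 7.45 = 12.4.
Round up: n₁ = 13, giving n₂ = ⌈1.5 × 13⌉ = ⌈19.5⌉ = 20.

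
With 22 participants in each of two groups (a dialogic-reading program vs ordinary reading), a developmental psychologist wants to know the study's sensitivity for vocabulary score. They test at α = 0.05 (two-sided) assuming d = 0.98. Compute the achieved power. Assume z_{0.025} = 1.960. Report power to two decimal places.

For two equal groups, power = Φ(d·√(n/2) − z_{α/2}).
d·√(n/2) = 0.98 × √(22/2) = 0.98 × 3.317 = 3.250.
z_β = 3.250 − 1.960 = 1.290.
Power = Φ(1.290) = 0.902.

power ≈ 0.90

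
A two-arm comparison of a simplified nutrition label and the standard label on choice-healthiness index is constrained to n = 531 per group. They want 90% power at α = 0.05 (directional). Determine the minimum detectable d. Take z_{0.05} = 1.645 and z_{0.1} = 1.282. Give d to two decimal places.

d_min ≈ 0.18

For two independent groups of n = 531 each: d_min = (z_{α} + z_β)·√(2/n).
z-sum = 1.645 + 1.282 = 2.927.
d_min = 2.927 × √(2/531) = 2.927 × 0.0614 = 0.180.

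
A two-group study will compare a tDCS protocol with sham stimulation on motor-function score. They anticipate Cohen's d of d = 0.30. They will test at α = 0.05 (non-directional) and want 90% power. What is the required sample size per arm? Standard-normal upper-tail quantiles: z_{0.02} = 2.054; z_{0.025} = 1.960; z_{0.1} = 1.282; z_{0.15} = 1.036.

n = 234 per group

For two independent groups with equal n: n = 2·((z_{α/2} + z_β) / d)².
z_{α/2} + z_β = 1.960 + 1.282 = 3.242.
n = 2 × (3.242 / 0.30)² = 2 × 10.807² = 2 × 116.78 = 233.6.
Round up to the next whole participant.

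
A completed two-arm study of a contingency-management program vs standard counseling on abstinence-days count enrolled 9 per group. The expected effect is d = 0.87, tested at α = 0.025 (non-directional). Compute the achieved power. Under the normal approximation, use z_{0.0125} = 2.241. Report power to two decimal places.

power ≈ 0.35

For two equal groups, power = Φ(d·√(n/2) − z_{α/2}).
d·√(n/2) = 0.87 × √(9/2) = 0.87 × 2.121 = 1.846.
z_β = 1.846 − 2.241 = -0.395.
Power = Φ(-0.395) = 0.346.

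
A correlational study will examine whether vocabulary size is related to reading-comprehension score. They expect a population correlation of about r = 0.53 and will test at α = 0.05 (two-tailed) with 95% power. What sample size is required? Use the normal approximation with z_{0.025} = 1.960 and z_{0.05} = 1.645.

n = 41

Fisher's z: C = ½·ln((1+r)/(1−r)) = ½·ln(3.2553) = 0.5901.
n = ((z_{α/2} + z_β)/C)² + 3.
(1.960 + 1.645) / 0.5901 = 3.605 / 0.5901 = 6.109.
n = 6.109² + 3 = 37.32 + 3 = 40.3.
Round up.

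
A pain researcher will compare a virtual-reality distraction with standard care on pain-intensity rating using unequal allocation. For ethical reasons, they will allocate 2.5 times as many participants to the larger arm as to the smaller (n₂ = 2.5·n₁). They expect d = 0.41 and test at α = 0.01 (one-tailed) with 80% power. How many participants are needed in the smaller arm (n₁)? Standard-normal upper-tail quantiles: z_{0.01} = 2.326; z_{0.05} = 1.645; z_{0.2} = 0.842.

With allocation ratio k = n₂/n₁ = 2.5, Var(x̄₁−x̄₂) = σ²(1/n₁ + 1/(k·n₁)) = σ²·(k+1)/(k·n₁).
So n₁ = (1 + 1/k)·((z_{α} + z_β)/d)² = 1.400 × (3.168/0.41)².
n₁ = 1.400 × 59.70 = 83.6.
Round up: n₁ = 84, giving n₂ = 2.5 × 84 = 210.

n₁ = 84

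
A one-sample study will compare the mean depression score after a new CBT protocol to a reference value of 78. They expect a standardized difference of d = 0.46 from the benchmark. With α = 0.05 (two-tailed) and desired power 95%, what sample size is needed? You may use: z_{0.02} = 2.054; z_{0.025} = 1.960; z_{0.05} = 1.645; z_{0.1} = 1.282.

n = 62

For a one-sample test: n = ((z_{α/2} + z_β) / d)².
z_{α/2} + z_β = 1.960 + 1.645 = 3.605.
n = (3.605 / 0.46)² = 7.837² = 61.42.
Round up.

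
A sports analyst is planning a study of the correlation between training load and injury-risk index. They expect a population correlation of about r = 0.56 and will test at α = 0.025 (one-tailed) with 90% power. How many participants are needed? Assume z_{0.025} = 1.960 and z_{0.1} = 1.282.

n = 30

Fisher's z: C = ½·ln((1+r)/(1−r)) = ½·ln(3.5455) = 0.6328.
n = ((z_{α} + z_β)/C)² + 3.
(1.960 + 1.282) / 0.6328 = 3.242 / 0.6328 = 5.123.
n = 5.123² + 3 = 26.25 + 3 = 29.2.
Round up.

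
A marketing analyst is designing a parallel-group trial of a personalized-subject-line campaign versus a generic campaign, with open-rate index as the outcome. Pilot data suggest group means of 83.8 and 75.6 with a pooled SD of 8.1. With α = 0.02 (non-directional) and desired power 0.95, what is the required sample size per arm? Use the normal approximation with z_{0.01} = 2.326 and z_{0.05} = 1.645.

Cohen's d = |M₁ − M₂| / SD_pooled = |83.8 − 75.6| / 8.1 = 8.2 / 8.1 = 1.012.
For two independent groups with equal n: n = 2·((z_{α/2} + z_β) / d)².
z_{α/2} + z_β = 2.326 + 1.645 = 3.971.
n = 2 × (3.971 / 1.012)² = 2 × 3.924² = 2 × 15.40 = 30.8.
Round up to the next whole participant.

n = 31 per group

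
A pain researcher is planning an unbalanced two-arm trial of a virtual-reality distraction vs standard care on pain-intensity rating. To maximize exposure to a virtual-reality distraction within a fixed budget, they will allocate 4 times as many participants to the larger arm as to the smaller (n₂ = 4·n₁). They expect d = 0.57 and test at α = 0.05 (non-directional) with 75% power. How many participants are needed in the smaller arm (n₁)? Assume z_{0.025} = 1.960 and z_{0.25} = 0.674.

With allocation ratio k = n₂/n₁ = 4, Var(x̄₁−x̄₂) = σ²(1/n₁ + 1/(k·n₁)) = σ²·(k+1)/(k·n₁).
So n₁ = (1 + 1/k)·((z_{α/2} + z_β)/d)² = 1.250 × (2.634/0.57)².
n₁ = 1.250 × 21.35 = 26.7.
Round up: n₁ = 27, giving n₂ = 4 × 27 = 108.

n₁ = 27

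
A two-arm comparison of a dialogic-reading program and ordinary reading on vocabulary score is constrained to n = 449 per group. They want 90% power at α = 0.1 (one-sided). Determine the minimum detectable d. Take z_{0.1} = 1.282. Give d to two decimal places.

For two independent groups of n = 449 each: d_min = (z_{α} + z_β)·√(2/n).
z-sum = 1.282 + 1.282 = 2.564.
d_min = 2.564 × √(2/449) = 2.564 × 0.0667 = 0.171.

d_min ≈ 0.17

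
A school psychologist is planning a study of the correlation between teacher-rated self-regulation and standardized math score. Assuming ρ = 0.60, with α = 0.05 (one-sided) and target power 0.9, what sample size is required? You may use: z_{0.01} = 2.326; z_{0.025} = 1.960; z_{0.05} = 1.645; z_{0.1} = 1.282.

Fisher's z: C = ½·ln((1+r)/(1−r)) = ½·ln(4.0000) = 0.6931.
n = ((z_{α} + z_β)/C)² + 3.
(1.645 + 1.282) / 0.6931 = 2.927 / 0.6931 = 4.223.
n = 4.223² + 3 = 17.83 + 3 = 20.8.
Round up.

n = 21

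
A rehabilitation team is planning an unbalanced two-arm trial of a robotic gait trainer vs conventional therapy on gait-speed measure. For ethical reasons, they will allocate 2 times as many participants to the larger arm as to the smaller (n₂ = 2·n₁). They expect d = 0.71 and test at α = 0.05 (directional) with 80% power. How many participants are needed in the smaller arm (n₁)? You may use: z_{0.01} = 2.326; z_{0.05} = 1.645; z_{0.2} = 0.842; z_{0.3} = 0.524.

n₁ = 19

With allocation ratio k = n₂/n₁ = 2, Var(x̄₁−x̄₂) = σ²(1/n₁ + 1/(k·n₁)) = σ²·(k+1)/(k·n₁).
So n₁ = (1 + 1/k)·((z_{α} + z_β)/d)² = 1.500 × (2.487/0.71)².
n₁ = 1.500 × 12.27 = 18.4.
Round up: n₁ = 19, giving n₂ = 2 × 19 = 38.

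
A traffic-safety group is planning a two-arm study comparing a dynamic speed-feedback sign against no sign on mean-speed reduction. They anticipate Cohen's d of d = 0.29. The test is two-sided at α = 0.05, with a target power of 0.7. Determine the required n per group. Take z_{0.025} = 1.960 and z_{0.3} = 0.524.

For two independent groups with equal n: n = 2·((z_{α/2} + z_β) / d)².
z_{α/2} + z_β = 1.960 + 0.524 = 2.484.
n = 2 × (2.484 / 0.29)² = 2 × 8.566² = 2 × 73.37 = 146.7.
Round up to the next whole participant.

n = 147 per group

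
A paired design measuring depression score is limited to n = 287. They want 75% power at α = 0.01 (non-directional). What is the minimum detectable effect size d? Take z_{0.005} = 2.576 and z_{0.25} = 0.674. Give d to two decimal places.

d_min ≈ 0.19

For a single sample (or paired design) of n = 287: d_min = (z_{α/2} + z_β)/√n.
z-sum = 2.576 + 0.674 = 3.250.
d_min = 3.250 / √287 = 3.250 / 16.941 = 0.192.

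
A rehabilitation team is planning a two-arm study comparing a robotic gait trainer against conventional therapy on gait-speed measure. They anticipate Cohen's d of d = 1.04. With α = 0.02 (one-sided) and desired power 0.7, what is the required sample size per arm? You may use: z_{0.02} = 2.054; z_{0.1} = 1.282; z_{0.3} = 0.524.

n = 13 per group

For two independent groups with equal n: n = 2·((z_{α} + z_β) / d)².
z_{α} + z_β = 2.054 + 0.524 = 2.578.
n = 2 × (2.578 / 1.04)² = 2 × 2.479² = 2 × 6.14 = 12.3.
Round up to the next whole participant.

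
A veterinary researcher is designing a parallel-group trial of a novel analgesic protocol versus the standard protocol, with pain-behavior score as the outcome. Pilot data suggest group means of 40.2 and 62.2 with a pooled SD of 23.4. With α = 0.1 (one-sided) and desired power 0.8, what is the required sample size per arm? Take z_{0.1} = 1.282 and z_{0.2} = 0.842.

n = 11 per group

Cohen's d = |M₁ − M₂| / SD_pooled = |40.2 − 62.2| / 23.4 = 22.0 / 23.4 = 0.940.
For two independent groups with equal n: n = 2·((z_{α} + z_β) / d)².
z_{α} + z_β = 1.282 + 0.842 = 2.124.
n = 2 × (2.124 / 0.940)² = 2 × 2.260² = 2 × 5.11 = 10.2.
Round up to the next whole participant.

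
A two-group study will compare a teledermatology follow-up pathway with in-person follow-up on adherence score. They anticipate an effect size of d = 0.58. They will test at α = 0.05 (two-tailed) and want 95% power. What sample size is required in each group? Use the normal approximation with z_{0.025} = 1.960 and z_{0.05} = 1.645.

n = 78 per group

For two independent groups with equal n: n = 2·((z_{α/2} + z_β) / d)².
z_{α/2} + z_β = 1.960 + 1.645 = 3.605.
n = 2 × (3.605 / 0.58)² = 2 × 6.216² = 2 × 38.63 = 77.3.
Round up to the next whole participant.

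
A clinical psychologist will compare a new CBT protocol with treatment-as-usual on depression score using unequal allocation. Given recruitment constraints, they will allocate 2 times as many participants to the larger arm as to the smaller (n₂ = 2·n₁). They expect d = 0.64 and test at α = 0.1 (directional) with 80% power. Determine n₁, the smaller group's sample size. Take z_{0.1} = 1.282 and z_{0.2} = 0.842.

n₁ = 17

With allocation ratio k = n₂/n₁ = 2, Var(x̄₁−x̄₂) = σ²(1/n₁ + 1/(k·n₁)) = σ²·(k+1)/(k·n₁).
So n₁ = (1 + 1/k)·((z_{α} + z_β)/d)² = 1.500 × (2.124/0.64)².
n₁ = 1.500 × 11.01 = 16.5.
Round up: n₁ = 17, giving n₂ = 2 × 17 = 34.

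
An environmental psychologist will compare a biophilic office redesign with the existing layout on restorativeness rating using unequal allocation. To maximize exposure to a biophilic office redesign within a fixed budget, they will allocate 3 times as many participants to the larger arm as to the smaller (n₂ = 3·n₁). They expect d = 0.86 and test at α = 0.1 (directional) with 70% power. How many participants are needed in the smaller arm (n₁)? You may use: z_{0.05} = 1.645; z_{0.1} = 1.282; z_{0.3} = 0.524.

n₁ = 6

With allocation ratio k = n₂/n₁ = 3, Var(x̄₁−x̄₂) = σ²(1/n₁ + 1/(k·n₁)) = σ²·(k+1)/(k·n₁).
So n₁ = (1 + 1/k)·((z_{α} + z_β)/d)² = 1.333 × (1.806/0.86)².
n₁ = 1.333 × 4.41 = 5.9.
Round up: n₁ = 6, giving n₂ = 3 × 6 = 18.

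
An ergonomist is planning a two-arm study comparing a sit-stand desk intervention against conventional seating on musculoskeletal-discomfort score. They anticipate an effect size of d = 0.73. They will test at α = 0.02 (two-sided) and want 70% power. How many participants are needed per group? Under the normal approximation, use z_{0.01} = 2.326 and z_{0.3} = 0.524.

For two independent groups with equal n: n = 2·((z_{α/2} + z_β) / d)².
z_{α/2} + z_β = 2.326 + 0.524 = 2.850.
n = 2 × (2.850 / 0.73)² = 2 × 3.904² = 2 × 15.24 = 30.5.
Round up to the next whole participant.

n = 31 per group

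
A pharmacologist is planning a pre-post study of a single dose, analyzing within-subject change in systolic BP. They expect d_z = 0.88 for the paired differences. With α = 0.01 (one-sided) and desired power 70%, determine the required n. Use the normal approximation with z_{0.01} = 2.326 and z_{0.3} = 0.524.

For a paired (one-sample on differences) test: n = ((z_{α} + z_β) / d)².
z_{α} + z_β = 2.326 + 0.524 = 2.850.
n = (2.850 / 0.88)² = 3.239² = 10.49.
Round up.

n = 11 pairs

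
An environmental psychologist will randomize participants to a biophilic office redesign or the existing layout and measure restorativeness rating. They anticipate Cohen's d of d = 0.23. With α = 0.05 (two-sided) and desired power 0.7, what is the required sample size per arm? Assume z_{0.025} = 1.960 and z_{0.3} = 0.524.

n = 234 per group

For two independent groups with equal n: n = 2·((z_{α/2} + z_β) / d)².
z_{α/2} + z_β = 1.960 + 0.524 = 2.484.
n = 2 × (2.484 / 0.23)² = 2 × 10.800² = 2 × 116.64 = 233.3.
Round up to the next whole participant.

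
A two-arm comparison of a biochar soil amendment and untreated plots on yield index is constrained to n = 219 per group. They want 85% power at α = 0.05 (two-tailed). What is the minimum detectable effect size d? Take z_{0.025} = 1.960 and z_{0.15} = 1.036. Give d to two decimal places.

d_min ≈ 0.29

For two independent groups of n = 219 each: d_min = (z_{α/2} + z_β)·√(2/n).
z-sum = 1.960 + 1.036 = 2.996.
d_min = 2.996 × √(2/219) = 2.996 × 0.0956 = 0.286.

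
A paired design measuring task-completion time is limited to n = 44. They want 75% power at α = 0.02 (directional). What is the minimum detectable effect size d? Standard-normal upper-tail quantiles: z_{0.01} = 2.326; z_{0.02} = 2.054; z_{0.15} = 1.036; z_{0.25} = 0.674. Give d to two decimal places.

For a single sample (or paired design) of n = 44: d_min = (z_{α} + z_β)/√n.
z-sum = 2.054 + 0.674 = 2.728.
d_min = 2.728 / √44 = 2.728 / 6.633 = 0.411.

d_min ≈ 0.41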